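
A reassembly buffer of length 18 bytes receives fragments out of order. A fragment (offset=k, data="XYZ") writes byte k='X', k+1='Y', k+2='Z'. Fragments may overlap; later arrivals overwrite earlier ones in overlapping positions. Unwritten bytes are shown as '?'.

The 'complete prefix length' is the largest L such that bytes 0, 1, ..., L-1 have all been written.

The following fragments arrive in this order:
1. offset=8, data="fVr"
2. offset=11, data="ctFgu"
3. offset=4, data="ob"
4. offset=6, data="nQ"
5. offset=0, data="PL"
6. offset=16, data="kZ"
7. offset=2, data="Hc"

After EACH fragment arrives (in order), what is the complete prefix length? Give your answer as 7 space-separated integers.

Fragment 1: offset=8 data="fVr" -> buffer=????????fVr??????? -> prefix_len=0
Fragment 2: offset=11 data="ctFgu" -> buffer=????????fVrctFgu?? -> prefix_len=0
Fragment 3: offset=4 data="ob" -> buffer=????ob??fVrctFgu?? -> prefix_len=0
Fragment 4: offset=6 data="nQ" -> buffer=????obnQfVrctFgu?? -> prefix_len=0
Fragment 5: offset=0 data="PL" -> buffer=PL??obnQfVrctFgu?? -> prefix_len=2
Fragment 6: offset=16 data="kZ" -> buffer=PL??obnQfVrctFgukZ -> prefix_len=2
Fragment 7: offset=2 data="Hc" -> buffer=PLHcobnQfVrctFgukZ -> prefix_len=18

Answer: 0 0 0 0 2 2 18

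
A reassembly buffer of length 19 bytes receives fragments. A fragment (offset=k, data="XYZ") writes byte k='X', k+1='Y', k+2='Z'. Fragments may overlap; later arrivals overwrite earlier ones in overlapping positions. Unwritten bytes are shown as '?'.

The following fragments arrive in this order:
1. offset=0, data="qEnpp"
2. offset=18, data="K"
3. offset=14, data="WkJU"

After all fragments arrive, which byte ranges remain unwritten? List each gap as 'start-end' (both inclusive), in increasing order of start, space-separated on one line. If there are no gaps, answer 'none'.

Answer: 5-13

Derivation:
Fragment 1: offset=0 len=5
Fragment 2: offset=18 len=1
Fragment 3: offset=14 len=4
Gaps: 5-13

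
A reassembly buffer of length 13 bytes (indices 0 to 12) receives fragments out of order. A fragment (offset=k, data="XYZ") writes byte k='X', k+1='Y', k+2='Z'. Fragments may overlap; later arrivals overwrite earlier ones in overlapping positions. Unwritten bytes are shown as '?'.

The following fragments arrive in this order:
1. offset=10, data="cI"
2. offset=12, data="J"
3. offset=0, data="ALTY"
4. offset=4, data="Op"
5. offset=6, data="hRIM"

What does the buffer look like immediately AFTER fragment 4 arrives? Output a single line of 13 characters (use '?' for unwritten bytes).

Answer: ALTYOp????cIJ

Derivation:
Fragment 1: offset=10 data="cI" -> buffer=??????????cI?
Fragment 2: offset=12 data="J" -> buffer=??????????cIJ
Fragment 3: offset=0 data="ALTY" -> buffer=ALTY??????cIJ
Fragment 4: offset=4 data="Op" -> buffer=ALTYOp????cIJ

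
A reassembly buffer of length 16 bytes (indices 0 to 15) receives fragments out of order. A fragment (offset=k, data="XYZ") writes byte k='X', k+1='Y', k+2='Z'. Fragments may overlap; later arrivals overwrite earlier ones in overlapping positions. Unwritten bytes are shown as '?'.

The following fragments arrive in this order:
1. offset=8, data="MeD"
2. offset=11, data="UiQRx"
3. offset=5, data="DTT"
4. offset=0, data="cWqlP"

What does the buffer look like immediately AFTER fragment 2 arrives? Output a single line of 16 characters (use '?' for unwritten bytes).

Answer: ????????MeDUiQRx

Derivation:
Fragment 1: offset=8 data="MeD" -> buffer=????????MeD?????
Fragment 2: offset=11 data="UiQRx" -> buffer=????????MeDUiQRx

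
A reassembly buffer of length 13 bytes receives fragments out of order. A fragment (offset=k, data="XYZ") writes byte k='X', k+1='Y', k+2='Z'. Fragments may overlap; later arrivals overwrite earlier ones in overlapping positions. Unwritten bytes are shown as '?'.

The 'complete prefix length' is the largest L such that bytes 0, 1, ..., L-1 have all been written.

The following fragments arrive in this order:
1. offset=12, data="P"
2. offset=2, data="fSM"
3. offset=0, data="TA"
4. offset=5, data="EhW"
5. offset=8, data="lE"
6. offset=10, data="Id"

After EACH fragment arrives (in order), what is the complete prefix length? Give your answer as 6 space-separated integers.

Fragment 1: offset=12 data="P" -> buffer=????????????P -> prefix_len=0
Fragment 2: offset=2 data="fSM" -> buffer=??fSM???????P -> prefix_len=0
Fragment 3: offset=0 data="TA" -> buffer=TAfSM???????P -> prefix_len=5
Fragment 4: offset=5 data="EhW" -> buffer=TAfSMEhW????P -> prefix_len=8
Fragment 5: offset=8 data="lE" -> buffer=TAfSMEhWlE??P -> prefix_len=10
Fragment 6: offset=10 data="Id" -> buffer=TAfSMEhWlEIdP -> prefix_len=13

Answer: 0 0 5 8 10 13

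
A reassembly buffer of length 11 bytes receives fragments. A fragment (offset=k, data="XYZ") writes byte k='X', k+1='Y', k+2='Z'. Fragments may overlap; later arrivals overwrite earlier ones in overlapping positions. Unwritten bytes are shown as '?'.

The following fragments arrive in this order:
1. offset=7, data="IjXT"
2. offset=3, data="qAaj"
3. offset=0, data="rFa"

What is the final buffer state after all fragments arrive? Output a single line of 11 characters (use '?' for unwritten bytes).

Answer: rFaqAajIjXT

Derivation:
Fragment 1: offset=7 data="IjXT" -> buffer=???????IjXT
Fragment 2: offset=3 data="qAaj" -> buffer=???qAajIjXT
Fragment 3: offset=0 data="rFa" -> buffer=rFaqAajIjXT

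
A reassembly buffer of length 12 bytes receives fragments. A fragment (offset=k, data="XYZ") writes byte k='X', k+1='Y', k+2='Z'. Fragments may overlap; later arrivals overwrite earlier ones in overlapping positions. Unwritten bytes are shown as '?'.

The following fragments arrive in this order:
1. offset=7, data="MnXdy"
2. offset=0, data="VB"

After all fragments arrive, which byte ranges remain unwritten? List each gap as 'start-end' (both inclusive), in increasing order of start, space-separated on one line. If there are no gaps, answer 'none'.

Answer: 2-6

Derivation:
Fragment 1: offset=7 len=5
Fragment 2: offset=0 len=2
Gaps: 2-6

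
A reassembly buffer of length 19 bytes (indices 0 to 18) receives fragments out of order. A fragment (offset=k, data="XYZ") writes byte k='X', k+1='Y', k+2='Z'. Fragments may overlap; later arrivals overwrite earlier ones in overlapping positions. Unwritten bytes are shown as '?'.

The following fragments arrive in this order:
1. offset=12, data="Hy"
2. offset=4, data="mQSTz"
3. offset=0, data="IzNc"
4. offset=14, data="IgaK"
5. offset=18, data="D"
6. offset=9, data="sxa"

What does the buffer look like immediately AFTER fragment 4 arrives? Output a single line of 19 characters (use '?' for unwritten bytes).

Answer: IzNcmQSTz???HyIgaK?

Derivation:
Fragment 1: offset=12 data="Hy" -> buffer=????????????Hy?????
Fragment 2: offset=4 data="mQSTz" -> buffer=????mQSTz???Hy?????
Fragment 3: offset=0 data="IzNc" -> buffer=IzNcmQSTz???Hy?????
Fragment 4: offset=14 data="IgaK" -> buffer=IzNcmQSTz???HyIgaK?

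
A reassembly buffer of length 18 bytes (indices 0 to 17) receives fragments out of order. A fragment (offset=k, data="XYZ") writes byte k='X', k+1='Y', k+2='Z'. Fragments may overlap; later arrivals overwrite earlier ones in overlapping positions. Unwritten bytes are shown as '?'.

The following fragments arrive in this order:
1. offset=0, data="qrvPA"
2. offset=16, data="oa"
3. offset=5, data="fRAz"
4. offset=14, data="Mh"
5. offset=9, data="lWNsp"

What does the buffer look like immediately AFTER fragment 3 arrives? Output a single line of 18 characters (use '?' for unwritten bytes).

Fragment 1: offset=0 data="qrvPA" -> buffer=qrvPA?????????????
Fragment 2: offset=16 data="oa" -> buffer=qrvPA???????????oa
Fragment 3: offset=5 data="fRAz" -> buffer=qrvPAfRAz???????oa

Answer: qrvPAfRAz???????oa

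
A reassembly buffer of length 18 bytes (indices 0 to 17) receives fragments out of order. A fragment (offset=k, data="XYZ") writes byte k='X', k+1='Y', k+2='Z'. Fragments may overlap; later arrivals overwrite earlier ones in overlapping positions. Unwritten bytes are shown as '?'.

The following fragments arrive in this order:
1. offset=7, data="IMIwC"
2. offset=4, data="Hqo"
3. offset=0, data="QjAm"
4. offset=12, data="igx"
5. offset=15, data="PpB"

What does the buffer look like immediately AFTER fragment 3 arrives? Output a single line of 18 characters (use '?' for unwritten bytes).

Answer: QjAmHqoIMIwC??????

Derivation:
Fragment 1: offset=7 data="IMIwC" -> buffer=???????IMIwC??????
Fragment 2: offset=4 data="Hqo" -> buffer=????HqoIMIwC??????
Fragment 3: offset=0 data="QjAm" -> buffer=QjAmHqoIMIwC??????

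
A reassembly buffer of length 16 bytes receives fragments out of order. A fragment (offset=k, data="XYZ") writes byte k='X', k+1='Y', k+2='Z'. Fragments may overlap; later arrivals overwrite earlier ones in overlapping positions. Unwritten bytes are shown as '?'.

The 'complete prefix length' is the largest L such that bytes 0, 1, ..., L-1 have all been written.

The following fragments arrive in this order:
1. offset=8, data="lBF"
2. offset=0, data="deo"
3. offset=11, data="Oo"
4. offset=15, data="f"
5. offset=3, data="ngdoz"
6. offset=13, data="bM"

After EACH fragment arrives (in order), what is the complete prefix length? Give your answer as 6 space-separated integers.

Answer: 0 3 3 3 13 16

Derivation:
Fragment 1: offset=8 data="lBF" -> buffer=????????lBF????? -> prefix_len=0
Fragment 2: offset=0 data="deo" -> buffer=deo?????lBF????? -> prefix_len=3
Fragment 3: offset=11 data="Oo" -> buffer=deo?????lBFOo??? -> prefix_len=3
Fragment 4: offset=15 data="f" -> buffer=deo?????lBFOo??f -> prefix_len=3
Fragment 5: offset=3 data="ngdoz" -> buffer=deongdozlBFOo??f -> prefix_len=13
Fragment 6: offset=13 data="bM" -> buffer=deongdozlBFOobMf -> prefix_len=16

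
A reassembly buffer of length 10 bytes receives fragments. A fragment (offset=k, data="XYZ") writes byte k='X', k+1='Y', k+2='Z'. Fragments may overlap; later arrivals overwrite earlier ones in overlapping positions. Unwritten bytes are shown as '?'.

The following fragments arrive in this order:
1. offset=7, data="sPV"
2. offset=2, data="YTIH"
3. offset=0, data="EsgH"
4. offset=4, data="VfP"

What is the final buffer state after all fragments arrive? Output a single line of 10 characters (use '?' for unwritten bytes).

Fragment 1: offset=7 data="sPV" -> buffer=???????sPV
Fragment 2: offset=2 data="YTIH" -> buffer=??YTIH?sPV
Fragment 3: offset=0 data="EsgH" -> buffer=EsgHIH?sPV
Fragment 4: offset=4 data="VfP" -> buffer=EsgHVfPsPV

Answer: EsgHVfPsPV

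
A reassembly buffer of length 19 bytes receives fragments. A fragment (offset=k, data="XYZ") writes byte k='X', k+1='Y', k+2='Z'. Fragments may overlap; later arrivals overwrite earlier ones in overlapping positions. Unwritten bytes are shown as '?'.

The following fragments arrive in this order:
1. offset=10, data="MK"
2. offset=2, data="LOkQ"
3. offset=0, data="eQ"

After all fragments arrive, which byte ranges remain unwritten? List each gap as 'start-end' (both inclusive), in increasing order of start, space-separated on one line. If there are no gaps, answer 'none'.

Fragment 1: offset=10 len=2
Fragment 2: offset=2 len=4
Fragment 3: offset=0 len=2
Gaps: 6-9 12-18

Answer: 6-9 12-18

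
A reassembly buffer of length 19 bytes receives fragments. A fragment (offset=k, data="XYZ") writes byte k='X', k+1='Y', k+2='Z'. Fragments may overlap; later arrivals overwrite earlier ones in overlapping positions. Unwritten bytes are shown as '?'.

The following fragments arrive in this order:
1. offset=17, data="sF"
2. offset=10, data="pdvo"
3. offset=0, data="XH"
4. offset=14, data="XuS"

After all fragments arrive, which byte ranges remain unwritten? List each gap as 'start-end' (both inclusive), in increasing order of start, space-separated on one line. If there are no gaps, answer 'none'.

Fragment 1: offset=17 len=2
Fragment 2: offset=10 len=4
Fragment 3: offset=0 len=2
Fragment 4: offset=14 len=3
Gaps: 2-9

Answer: 2-9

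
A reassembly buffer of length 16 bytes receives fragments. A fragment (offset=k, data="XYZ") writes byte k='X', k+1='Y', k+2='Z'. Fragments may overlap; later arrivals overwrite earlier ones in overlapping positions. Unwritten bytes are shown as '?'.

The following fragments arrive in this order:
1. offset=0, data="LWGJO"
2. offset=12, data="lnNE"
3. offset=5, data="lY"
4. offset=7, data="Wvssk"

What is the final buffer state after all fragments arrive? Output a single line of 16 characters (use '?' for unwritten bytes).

Fragment 1: offset=0 data="LWGJO" -> buffer=LWGJO???????????
Fragment 2: offset=12 data="lnNE" -> buffer=LWGJO???????lnNE
Fragment 3: offset=5 data="lY" -> buffer=LWGJOlY?????lnNE
Fragment 4: offset=7 data="Wvssk" -> buffer=LWGJOlYWvssklnNE

Answer: LWGJOlYWvssklnNE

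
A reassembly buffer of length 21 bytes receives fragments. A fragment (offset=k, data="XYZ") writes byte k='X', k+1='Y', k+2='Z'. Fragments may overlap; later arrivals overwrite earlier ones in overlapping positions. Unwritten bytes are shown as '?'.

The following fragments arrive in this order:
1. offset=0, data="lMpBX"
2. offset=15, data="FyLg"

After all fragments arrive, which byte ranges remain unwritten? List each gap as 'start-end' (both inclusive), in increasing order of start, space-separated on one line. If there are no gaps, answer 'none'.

Answer: 5-14 19-20

Derivation:
Fragment 1: offset=0 len=5
Fragment 2: offset=15 len=4
Gaps: 5-14 19-20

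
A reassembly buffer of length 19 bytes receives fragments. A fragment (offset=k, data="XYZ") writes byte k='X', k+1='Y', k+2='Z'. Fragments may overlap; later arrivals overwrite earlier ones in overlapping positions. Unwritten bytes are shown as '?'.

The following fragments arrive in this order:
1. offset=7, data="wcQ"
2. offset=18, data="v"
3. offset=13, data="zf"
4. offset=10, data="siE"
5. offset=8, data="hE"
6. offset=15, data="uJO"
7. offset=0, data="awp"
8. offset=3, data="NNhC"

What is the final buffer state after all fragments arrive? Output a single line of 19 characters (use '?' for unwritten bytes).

Answer: awpNNhCwhEsiEzfuJOv

Derivation:
Fragment 1: offset=7 data="wcQ" -> buffer=???????wcQ?????????
Fragment 2: offset=18 data="v" -> buffer=???????wcQ????????v
Fragment 3: offset=13 data="zf" -> buffer=???????wcQ???zf???v
Fragment 4: offset=10 data="siE" -> buffer=???????wcQsiEzf???v
Fragment 5: offset=8 data="hE" -> buffer=???????whEsiEzf???v
Fragment 6: offset=15 data="uJO" -> buffer=???????whEsiEzfuJOv
Fragment 7: offset=0 data="awp" -> buffer=awp????whEsiEzfuJOv
Fragment 8: offset=3 data="NNhC" -> buffer=awpNNhCwhEsiEzfuJOv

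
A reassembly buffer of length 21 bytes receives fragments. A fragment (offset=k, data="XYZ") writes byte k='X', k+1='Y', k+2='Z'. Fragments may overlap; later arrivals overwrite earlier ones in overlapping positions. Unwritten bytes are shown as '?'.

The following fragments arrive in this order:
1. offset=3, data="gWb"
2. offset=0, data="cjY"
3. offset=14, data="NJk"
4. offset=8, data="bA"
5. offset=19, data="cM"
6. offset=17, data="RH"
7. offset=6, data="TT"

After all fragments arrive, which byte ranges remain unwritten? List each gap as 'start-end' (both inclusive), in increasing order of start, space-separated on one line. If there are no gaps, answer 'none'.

Fragment 1: offset=3 len=3
Fragment 2: offset=0 len=3
Fragment 3: offset=14 len=3
Fragment 4: offset=8 len=2
Fragment 5: offset=19 len=2
Fragment 6: offset=17 len=2
Fragment 7: offset=6 len=2
Gaps: 10-13

Answer: 10-13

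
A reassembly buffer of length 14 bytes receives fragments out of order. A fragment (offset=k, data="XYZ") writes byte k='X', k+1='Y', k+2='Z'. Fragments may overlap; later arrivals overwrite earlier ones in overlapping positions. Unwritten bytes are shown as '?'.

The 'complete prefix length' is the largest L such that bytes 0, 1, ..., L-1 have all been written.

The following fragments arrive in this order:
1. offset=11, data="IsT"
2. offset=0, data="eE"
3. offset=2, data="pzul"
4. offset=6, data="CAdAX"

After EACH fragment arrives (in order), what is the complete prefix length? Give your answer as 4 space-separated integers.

Answer: 0 2 6 14

Derivation:
Fragment 1: offset=11 data="IsT" -> buffer=???????????IsT -> prefix_len=0
Fragment 2: offset=0 data="eE" -> buffer=eE?????????IsT -> prefix_len=2
Fragment 3: offset=2 data="pzul" -> buffer=eEpzul?????IsT -> prefix_len=6
Fragment 4: offset=6 data="CAdAX" -> buffer=eEpzulCAdAXIsT -> prefix_len=14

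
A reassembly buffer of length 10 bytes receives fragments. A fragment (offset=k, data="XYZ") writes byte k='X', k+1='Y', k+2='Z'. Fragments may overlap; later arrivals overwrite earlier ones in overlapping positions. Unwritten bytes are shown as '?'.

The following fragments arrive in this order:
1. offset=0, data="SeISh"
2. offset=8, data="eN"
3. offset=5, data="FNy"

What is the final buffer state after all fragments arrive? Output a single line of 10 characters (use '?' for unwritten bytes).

Fragment 1: offset=0 data="SeISh" -> buffer=SeISh?????
Fragment 2: offset=8 data="eN" -> buffer=SeISh???eN
Fragment 3: offset=5 data="FNy" -> buffer=SeIShFNyeN

Answer: SeIShFNyeN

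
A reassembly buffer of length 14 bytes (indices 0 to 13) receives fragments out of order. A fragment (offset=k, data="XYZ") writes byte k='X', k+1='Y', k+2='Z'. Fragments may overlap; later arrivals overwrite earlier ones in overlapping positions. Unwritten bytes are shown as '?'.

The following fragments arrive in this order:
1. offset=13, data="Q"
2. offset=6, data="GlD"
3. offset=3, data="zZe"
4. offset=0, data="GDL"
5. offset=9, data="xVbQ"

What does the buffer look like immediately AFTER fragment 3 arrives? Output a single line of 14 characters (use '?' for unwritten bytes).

Answer: ???zZeGlD????Q

Derivation:
Fragment 1: offset=13 data="Q" -> buffer=?????????????Q
Fragment 2: offset=6 data="GlD" -> buffer=??????GlD????Q
Fragment 3: offset=3 data="zZe" -> buffer=???zZeGlD????Q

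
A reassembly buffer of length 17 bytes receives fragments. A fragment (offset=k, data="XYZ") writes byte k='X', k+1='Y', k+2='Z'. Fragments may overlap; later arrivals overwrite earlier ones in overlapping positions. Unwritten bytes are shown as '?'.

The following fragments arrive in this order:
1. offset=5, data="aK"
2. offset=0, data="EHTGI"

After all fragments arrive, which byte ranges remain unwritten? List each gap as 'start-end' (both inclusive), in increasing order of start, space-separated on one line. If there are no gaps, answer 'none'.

Fragment 1: offset=5 len=2
Fragment 2: offset=0 len=5
Gaps: 7-16

Answer: 7-16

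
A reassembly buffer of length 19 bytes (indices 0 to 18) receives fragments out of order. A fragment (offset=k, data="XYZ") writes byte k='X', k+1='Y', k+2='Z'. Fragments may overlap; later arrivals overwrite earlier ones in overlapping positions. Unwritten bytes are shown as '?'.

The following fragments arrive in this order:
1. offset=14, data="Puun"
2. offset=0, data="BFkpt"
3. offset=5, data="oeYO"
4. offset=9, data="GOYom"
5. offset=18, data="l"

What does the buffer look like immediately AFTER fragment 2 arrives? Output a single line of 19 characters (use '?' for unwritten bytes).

Answer: BFkpt?????????Puun?

Derivation:
Fragment 1: offset=14 data="Puun" -> buffer=??????????????Puun?
Fragment 2: offset=0 data="BFkpt" -> buffer=BFkpt?????????Puun?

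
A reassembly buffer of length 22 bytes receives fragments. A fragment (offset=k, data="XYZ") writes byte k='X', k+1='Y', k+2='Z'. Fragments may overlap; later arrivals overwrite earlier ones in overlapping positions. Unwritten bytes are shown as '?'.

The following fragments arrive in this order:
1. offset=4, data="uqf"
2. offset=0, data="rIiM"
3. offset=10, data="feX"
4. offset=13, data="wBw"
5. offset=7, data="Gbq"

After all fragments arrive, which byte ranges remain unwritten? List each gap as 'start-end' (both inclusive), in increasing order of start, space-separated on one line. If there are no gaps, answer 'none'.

Fragment 1: offset=4 len=3
Fragment 2: offset=0 len=4
Fragment 3: offset=10 len=3
Fragment 4: offset=13 len=3
Fragment 5: offset=7 len=3
Gaps: 16-21

Answer: 16-21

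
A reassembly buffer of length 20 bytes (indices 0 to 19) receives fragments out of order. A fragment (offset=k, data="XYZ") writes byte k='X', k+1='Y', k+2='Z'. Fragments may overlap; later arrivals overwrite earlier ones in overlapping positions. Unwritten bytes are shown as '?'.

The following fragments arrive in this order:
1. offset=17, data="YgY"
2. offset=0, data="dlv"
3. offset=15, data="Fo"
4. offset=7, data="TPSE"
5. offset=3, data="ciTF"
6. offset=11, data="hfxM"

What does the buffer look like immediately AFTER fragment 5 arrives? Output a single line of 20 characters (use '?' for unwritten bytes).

Fragment 1: offset=17 data="YgY" -> buffer=?????????????????YgY
Fragment 2: offset=0 data="dlv" -> buffer=dlv??????????????YgY
Fragment 3: offset=15 data="Fo" -> buffer=dlv????????????FoYgY
Fragment 4: offset=7 data="TPSE" -> buffer=dlv????TPSE????FoYgY
Fragment 5: offset=3 data="ciTF" -> buffer=dlvciTFTPSE????FoYgY

Answer: dlvciTFTPSE????FoYgY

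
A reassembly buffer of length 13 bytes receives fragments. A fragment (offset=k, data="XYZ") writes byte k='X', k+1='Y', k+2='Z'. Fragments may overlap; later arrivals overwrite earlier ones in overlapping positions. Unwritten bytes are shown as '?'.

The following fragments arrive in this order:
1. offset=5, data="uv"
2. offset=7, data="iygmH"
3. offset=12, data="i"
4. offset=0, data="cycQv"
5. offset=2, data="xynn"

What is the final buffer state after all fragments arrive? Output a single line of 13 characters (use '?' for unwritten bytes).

Fragment 1: offset=5 data="uv" -> buffer=?????uv??????
Fragment 2: offset=7 data="iygmH" -> buffer=?????uviygmH?
Fragment 3: offset=12 data="i" -> buffer=?????uviygmHi
Fragment 4: offset=0 data="cycQv" -> buffer=cycQvuviygmHi
Fragment 5: offset=2 data="xynn" -> buffer=cyxynnviygmHi

Answer: cyxynnviygmHi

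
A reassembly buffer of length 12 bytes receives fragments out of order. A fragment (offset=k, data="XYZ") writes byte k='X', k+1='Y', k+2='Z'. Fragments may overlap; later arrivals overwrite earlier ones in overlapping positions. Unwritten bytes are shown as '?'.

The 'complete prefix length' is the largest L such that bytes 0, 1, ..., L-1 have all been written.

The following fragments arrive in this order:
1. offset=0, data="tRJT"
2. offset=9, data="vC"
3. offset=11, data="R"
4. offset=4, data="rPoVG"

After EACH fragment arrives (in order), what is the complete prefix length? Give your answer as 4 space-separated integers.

Answer: 4 4 4 12

Derivation:
Fragment 1: offset=0 data="tRJT" -> buffer=tRJT???????? -> prefix_len=4
Fragment 2: offset=9 data="vC" -> buffer=tRJT?????vC? -> prefix_len=4
Fragment 3: offset=11 data="R" -> buffer=tRJT?????vCR -> prefix_len=4
Fragment 4: offset=4 data="rPoVG" -> buffer=tRJTrPoVGvCR -> prefix_len=12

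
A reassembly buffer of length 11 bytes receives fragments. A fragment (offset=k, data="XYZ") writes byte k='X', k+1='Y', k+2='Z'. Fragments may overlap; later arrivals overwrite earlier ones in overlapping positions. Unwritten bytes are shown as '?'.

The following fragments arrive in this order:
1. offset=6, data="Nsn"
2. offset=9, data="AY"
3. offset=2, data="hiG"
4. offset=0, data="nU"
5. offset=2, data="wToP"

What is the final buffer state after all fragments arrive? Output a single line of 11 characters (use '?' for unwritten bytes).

Answer: nUwToPNsnAY

Derivation:
Fragment 1: offset=6 data="Nsn" -> buffer=??????Nsn??
Fragment 2: offset=9 data="AY" -> buffer=??????NsnAY
Fragment 3: offset=2 data="hiG" -> buffer=??hiG?NsnAY
Fragment 4: offset=0 data="nU" -> buffer=nUhiG?NsnAY
Fragment 5: offset=2 data="wToP" -> buffer=nUwToPNsnAY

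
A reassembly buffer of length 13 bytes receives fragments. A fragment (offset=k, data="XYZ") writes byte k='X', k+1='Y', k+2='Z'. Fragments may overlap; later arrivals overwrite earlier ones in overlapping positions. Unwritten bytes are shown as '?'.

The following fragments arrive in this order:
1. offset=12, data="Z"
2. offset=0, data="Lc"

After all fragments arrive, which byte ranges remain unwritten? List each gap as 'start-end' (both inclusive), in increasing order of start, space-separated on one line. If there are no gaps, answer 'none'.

Answer: 2-11

Derivation:
Fragment 1: offset=12 len=1
Fragment 2: offset=0 len=2
Gaps: 2-11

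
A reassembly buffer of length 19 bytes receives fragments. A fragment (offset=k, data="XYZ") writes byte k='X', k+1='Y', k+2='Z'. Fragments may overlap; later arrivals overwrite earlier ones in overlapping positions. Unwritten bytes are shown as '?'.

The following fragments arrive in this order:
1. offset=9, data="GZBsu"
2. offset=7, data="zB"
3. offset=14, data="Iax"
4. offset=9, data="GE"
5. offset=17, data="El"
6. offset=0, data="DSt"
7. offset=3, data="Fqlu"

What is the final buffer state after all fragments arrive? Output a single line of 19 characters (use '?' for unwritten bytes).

Fragment 1: offset=9 data="GZBsu" -> buffer=?????????GZBsu?????
Fragment 2: offset=7 data="zB" -> buffer=???????zBGZBsu?????
Fragment 3: offset=14 data="Iax" -> buffer=???????zBGZBsuIax??
Fragment 4: offset=9 data="GE" -> buffer=???????zBGEBsuIax??
Fragment 5: offset=17 data="El" -> buffer=???????zBGEBsuIaxEl
Fragment 6: offset=0 data="DSt" -> buffer=DSt????zBGEBsuIaxEl
Fragment 7: offset=3 data="Fqlu" -> buffer=DStFqluzBGEBsuIaxEl

Answer: DStFqluzBGEBsuIaxEl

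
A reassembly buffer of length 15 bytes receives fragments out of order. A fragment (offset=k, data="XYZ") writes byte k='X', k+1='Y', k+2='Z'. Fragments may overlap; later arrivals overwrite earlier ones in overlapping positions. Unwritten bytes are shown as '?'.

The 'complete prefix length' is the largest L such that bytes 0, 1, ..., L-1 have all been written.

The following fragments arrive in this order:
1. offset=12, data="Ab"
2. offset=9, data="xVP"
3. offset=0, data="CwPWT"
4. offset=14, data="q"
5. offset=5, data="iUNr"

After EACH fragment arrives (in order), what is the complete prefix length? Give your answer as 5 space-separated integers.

Fragment 1: offset=12 data="Ab" -> buffer=????????????Ab? -> prefix_len=0
Fragment 2: offset=9 data="xVP" -> buffer=?????????xVPAb? -> prefix_len=0
Fragment 3: offset=0 data="CwPWT" -> buffer=CwPWT????xVPAb? -> prefix_len=5
Fragment 4: offset=14 data="q" -> buffer=CwPWT????xVPAbq -> prefix_len=5
Fragment 5: offset=5 data="iUNr" -> buffer=CwPWTiUNrxVPAbq -> prefix_len=15

Answer: 0 0 5 5 15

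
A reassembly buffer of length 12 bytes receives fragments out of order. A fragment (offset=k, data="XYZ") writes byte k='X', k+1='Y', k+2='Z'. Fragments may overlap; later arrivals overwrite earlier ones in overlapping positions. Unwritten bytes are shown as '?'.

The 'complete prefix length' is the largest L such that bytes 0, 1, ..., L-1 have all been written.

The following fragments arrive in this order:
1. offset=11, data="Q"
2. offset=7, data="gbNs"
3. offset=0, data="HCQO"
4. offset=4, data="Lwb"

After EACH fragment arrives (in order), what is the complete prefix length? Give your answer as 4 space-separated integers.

Answer: 0 0 4 12

Derivation:
Fragment 1: offset=11 data="Q" -> buffer=???????????Q -> prefix_len=0
Fragment 2: offset=7 data="gbNs" -> buffer=???????gbNsQ -> prefix_len=0
Fragment 3: offset=0 data="HCQO" -> buffer=HCQO???gbNsQ -> prefix_len=4
Fragment 4: offset=4 data="Lwb" -> buffer=HCQOLwbgbNsQ -> prefix_len=12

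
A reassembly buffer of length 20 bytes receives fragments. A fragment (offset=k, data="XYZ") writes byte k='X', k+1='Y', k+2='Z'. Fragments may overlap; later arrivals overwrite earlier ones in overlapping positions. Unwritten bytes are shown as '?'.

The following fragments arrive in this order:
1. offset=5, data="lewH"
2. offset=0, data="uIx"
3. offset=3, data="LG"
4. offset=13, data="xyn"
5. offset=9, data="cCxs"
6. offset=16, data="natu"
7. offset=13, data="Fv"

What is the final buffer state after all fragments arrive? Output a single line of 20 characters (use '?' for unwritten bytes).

Answer: uIxLGlewHcCxsFvnnatu

Derivation:
Fragment 1: offset=5 data="lewH" -> buffer=?????lewH???????????
Fragment 2: offset=0 data="uIx" -> buffer=uIx??lewH???????????
Fragment 3: offset=3 data="LG" -> buffer=uIxLGlewH???????????
Fragment 4: offset=13 data="xyn" -> buffer=uIxLGlewH????xyn????
Fragment 5: offset=9 data="cCxs" -> buffer=uIxLGlewHcCxsxyn????
Fragment 6: offset=16 data="natu" -> buffer=uIxLGlewHcCxsxynnatu
Fragment 7: offset=13 data="Fv" -> buffer=uIxLGlewHcCxsFvnnatu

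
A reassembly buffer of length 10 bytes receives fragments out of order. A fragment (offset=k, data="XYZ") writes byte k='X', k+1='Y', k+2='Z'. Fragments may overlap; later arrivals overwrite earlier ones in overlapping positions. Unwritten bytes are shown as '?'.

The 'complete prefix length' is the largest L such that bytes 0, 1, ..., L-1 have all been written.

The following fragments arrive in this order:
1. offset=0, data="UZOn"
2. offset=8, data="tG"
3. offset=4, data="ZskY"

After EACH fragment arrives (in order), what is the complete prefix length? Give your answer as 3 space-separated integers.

Answer: 4 4 10

Derivation:
Fragment 1: offset=0 data="UZOn" -> buffer=UZOn?????? -> prefix_len=4
Fragment 2: offset=8 data="tG" -> buffer=UZOn????tG -> prefix_len=4
Fragment 3: offset=4 data="ZskY" -> buffer=UZOnZskYtG -> prefix_len=10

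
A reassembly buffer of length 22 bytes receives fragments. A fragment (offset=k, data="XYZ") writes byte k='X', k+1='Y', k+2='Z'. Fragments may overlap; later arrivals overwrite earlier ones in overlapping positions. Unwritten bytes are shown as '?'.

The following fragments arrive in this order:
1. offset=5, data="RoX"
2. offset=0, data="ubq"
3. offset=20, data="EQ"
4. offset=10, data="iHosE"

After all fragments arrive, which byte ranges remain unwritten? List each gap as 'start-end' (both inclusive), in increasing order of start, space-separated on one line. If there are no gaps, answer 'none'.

Fragment 1: offset=5 len=3
Fragment 2: offset=0 len=3
Fragment 3: offset=20 len=2
Fragment 4: offset=10 len=5
Gaps: 3-4 8-9 15-19

Answer: 3-4 8-9 15-19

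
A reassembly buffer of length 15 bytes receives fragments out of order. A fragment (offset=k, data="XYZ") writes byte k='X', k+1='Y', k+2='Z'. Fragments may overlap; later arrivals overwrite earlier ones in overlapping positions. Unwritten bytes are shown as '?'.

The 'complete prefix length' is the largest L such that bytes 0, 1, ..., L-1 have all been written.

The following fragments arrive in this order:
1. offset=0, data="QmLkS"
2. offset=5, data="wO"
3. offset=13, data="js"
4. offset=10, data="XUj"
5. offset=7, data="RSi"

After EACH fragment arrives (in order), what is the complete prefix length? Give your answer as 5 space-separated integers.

Answer: 5 7 7 7 15

Derivation:
Fragment 1: offset=0 data="QmLkS" -> buffer=QmLkS?????????? -> prefix_len=5
Fragment 2: offset=5 data="wO" -> buffer=QmLkSwO???????? -> prefix_len=7
Fragment 3: offset=13 data="js" -> buffer=QmLkSwO??????js -> prefix_len=7
Fragment 4: offset=10 data="XUj" -> buffer=QmLkSwO???XUjjs -> prefix_len=7
Fragment 5: offset=7 data="RSi" -> buffer=QmLkSwORSiXUjjs -> prefix_len=15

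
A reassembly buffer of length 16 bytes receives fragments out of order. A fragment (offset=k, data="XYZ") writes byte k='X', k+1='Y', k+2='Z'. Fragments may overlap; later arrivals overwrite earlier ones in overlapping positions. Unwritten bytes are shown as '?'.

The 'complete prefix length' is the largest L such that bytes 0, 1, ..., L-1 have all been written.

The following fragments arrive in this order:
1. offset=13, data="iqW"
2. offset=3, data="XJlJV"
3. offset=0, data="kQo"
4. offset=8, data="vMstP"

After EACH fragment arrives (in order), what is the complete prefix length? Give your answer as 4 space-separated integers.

Answer: 0 0 8 16

Derivation:
Fragment 1: offset=13 data="iqW" -> buffer=?????????????iqW -> prefix_len=0
Fragment 2: offset=3 data="XJlJV" -> buffer=???XJlJV?????iqW -> prefix_len=0
Fragment 3: offset=0 data="kQo" -> buffer=kQoXJlJV?????iqW -> prefix_len=8
Fragment 4: offset=8 data="vMstP" -> buffer=kQoXJlJVvMstPiqW -> prefix_len=16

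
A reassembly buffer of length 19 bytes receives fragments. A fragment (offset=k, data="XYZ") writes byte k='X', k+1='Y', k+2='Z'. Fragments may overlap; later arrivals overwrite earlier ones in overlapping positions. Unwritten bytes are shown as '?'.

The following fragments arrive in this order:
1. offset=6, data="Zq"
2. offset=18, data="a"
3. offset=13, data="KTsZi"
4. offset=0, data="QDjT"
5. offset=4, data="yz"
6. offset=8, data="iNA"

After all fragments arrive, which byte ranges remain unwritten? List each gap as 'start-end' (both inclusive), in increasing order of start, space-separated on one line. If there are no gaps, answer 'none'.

Fragment 1: offset=6 len=2
Fragment 2: offset=18 len=1
Fragment 3: offset=13 len=5
Fragment 4: offset=0 len=4
Fragment 5: offset=4 len=2
Fragment 6: offset=8 len=3
Gaps: 11-12

Answer: 11-12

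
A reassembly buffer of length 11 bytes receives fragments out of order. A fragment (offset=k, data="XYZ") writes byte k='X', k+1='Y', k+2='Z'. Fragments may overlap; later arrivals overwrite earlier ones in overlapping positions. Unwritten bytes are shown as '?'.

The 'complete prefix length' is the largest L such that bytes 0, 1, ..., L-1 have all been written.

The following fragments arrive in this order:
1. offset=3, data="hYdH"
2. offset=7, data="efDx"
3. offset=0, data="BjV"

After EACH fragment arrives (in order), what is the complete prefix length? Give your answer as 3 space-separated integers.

Fragment 1: offset=3 data="hYdH" -> buffer=???hYdH???? -> prefix_len=0
Fragment 2: offset=7 data="efDx" -> buffer=???hYdHefDx -> prefix_len=0
Fragment 3: offset=0 data="BjV" -> buffer=BjVhYdHefDx -> prefix_len=11

Answer: 0 0 11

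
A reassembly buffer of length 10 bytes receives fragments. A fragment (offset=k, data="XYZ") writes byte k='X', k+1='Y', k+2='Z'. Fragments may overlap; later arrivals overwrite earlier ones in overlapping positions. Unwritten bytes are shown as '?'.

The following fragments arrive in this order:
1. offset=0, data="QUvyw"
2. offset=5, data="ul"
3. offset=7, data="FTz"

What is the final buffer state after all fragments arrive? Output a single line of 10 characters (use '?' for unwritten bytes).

Fragment 1: offset=0 data="QUvyw" -> buffer=QUvyw?????
Fragment 2: offset=5 data="ul" -> buffer=QUvywul???
Fragment 3: offset=7 data="FTz" -> buffer=QUvywulFTz

Answer: QUvywulFTz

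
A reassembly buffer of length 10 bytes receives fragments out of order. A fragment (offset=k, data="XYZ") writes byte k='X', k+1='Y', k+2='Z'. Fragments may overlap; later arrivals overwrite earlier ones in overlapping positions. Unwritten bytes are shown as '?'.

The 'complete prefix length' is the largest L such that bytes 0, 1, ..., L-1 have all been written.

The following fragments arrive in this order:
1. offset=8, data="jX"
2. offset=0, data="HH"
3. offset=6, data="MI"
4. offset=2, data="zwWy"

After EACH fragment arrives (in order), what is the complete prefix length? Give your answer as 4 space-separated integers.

Fragment 1: offset=8 data="jX" -> buffer=????????jX -> prefix_len=0
Fragment 2: offset=0 data="HH" -> buffer=HH??????jX -> prefix_len=2
Fragment 3: offset=6 data="MI" -> buffer=HH????MIjX -> prefix_len=2
Fragment 4: offset=2 data="zwWy" -> buffer=HHzwWyMIjX -> prefix_len=10

Answer: 0 2 2 10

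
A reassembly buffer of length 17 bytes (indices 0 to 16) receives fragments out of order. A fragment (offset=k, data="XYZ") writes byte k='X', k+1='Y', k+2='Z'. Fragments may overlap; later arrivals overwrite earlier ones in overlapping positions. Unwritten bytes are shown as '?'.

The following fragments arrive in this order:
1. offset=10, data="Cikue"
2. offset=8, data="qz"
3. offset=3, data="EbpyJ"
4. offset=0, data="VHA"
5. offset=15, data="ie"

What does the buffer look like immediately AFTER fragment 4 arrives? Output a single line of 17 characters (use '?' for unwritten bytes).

Fragment 1: offset=10 data="Cikue" -> buffer=??????????Cikue??
Fragment 2: offset=8 data="qz" -> buffer=????????qzCikue??
Fragment 3: offset=3 data="EbpyJ" -> buffer=???EbpyJqzCikue??
Fragment 4: offset=0 data="VHA" -> buffer=VHAEbpyJqzCikue??

Answer: VHAEbpyJqzCikue??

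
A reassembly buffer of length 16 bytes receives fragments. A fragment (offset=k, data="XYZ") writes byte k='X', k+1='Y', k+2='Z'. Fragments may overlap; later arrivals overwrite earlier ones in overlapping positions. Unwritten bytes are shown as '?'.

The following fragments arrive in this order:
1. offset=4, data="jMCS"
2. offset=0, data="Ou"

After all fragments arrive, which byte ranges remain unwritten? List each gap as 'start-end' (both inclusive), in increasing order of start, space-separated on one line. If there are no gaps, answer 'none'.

Fragment 1: offset=4 len=4
Fragment 2: offset=0 len=2
Gaps: 2-3 8-15

Answer: 2-3 8-15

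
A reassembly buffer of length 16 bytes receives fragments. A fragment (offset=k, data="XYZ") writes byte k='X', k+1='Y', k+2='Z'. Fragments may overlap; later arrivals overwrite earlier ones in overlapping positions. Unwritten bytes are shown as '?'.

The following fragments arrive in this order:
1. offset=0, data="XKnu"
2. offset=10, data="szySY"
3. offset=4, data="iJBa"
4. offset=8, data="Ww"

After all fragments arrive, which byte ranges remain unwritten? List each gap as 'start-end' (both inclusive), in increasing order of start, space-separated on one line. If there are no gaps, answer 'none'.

Answer: 15-15

Derivation:
Fragment 1: offset=0 len=4
Fragment 2: offset=10 len=5
Fragment 3: offset=4 len=4
Fragment 4: offset=8 len=2
Gaps: 15-15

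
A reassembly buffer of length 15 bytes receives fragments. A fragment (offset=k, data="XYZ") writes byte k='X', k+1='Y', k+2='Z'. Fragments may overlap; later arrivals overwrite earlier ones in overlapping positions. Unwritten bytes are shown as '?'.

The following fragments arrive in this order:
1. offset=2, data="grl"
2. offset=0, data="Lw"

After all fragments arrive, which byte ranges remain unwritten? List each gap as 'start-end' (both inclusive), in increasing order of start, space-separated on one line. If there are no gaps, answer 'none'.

Answer: 5-14

Derivation:
Fragment 1: offset=2 len=3
Fragment 2: offset=0 len=2
Gaps: 5-14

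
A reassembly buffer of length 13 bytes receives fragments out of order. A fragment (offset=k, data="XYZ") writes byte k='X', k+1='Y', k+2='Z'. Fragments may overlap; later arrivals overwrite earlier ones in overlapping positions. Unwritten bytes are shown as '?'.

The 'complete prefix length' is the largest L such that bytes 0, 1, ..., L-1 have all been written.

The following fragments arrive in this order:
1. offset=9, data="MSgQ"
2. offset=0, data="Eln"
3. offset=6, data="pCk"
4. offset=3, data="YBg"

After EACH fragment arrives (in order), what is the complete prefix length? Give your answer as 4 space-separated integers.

Fragment 1: offset=9 data="MSgQ" -> buffer=?????????MSgQ -> prefix_len=0
Fragment 2: offset=0 data="Eln" -> buffer=Eln??????MSgQ -> prefix_len=3
Fragment 3: offset=6 data="pCk" -> buffer=Eln???pCkMSgQ -> prefix_len=3
Fragment 4: offset=3 data="YBg" -> buffer=ElnYBgpCkMSgQ -> prefix_len=13

Answer: 0 3 3 13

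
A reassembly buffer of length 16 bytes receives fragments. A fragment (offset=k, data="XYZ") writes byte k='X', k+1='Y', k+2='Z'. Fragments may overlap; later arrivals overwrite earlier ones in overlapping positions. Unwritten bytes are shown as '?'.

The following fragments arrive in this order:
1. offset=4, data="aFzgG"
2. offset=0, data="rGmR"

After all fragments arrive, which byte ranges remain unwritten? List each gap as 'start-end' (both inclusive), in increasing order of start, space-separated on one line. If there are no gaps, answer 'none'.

Answer: 9-15

Derivation:
Fragment 1: offset=4 len=5
Fragment 2: offset=0 len=4
Gaps: 9-15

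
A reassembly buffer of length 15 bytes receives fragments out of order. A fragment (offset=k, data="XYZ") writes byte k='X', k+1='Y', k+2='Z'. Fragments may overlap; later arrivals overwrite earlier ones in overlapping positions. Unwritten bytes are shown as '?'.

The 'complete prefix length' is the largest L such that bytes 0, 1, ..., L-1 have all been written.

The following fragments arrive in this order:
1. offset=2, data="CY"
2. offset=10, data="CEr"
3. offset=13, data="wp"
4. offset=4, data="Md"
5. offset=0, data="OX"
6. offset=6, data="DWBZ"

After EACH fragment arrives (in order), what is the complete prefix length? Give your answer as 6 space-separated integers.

Answer: 0 0 0 0 6 15

Derivation:
Fragment 1: offset=2 data="CY" -> buffer=??CY??????????? -> prefix_len=0
Fragment 2: offset=10 data="CEr" -> buffer=??CY??????CEr?? -> prefix_len=0
Fragment 3: offset=13 data="wp" -> buffer=??CY??????CErwp -> prefix_len=0
Fragment 4: offset=4 data="Md" -> buffer=??CYMd????CErwp -> prefix_len=0
Fragment 5: offset=0 data="OX" -> buffer=OXCYMd????CErwp -> prefix_len=6
Fragment 6: offset=6 data="DWBZ" -> buffer=OXCYMdDWBZCErwp -> prefix_len=15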